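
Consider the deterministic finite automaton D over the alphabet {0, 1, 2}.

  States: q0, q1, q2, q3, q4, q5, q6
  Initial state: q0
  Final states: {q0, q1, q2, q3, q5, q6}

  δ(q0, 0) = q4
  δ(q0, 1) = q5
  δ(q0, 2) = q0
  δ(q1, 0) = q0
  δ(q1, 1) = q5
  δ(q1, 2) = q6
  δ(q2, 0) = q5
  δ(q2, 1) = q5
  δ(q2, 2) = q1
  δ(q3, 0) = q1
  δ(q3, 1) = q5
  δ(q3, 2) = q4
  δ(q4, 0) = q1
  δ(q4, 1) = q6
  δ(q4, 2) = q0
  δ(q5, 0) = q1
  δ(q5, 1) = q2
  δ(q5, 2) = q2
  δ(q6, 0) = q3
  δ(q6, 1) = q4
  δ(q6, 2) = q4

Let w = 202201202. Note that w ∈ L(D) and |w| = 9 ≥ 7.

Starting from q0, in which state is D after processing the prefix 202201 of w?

Run of D on the first 6 characters of w = 2 0 2 2 0 1:
  step 0: q0  (start)
  step 1: q0  (read 2: q0→q0)
  step 2: q4  (read 0: q0→q4)
  step 3: q0  (read 2: q4→q0)
  step 4: q0  (read 2: q0→q0)
  step 5: q4  (read 0: q0→q4)
  step 6: q6  (read 1: q4→q6)

After reading 6 characters, D is in state q6.
(This kind of state-tracing is the core of the pumping-lemma construction: with 7 states, pigeonhole forces a repeat within the first 7 steps.)

q6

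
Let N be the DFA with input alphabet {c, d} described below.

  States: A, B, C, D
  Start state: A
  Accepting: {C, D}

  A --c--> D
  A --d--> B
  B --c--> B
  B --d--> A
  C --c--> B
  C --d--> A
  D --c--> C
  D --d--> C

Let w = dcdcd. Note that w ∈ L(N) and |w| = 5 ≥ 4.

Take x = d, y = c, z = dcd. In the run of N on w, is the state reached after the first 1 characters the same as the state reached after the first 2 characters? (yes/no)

yes

Run of N on the first 2 characters of w = d c:
  step 0: A  (start)
  step 1: B  (read d: A→B)
  step 2: B  (read c: B→B)

After x (step 1): B. After xy (step 2): B.
They match, so y = c drives N around a cycle from B back to itself; pumping y any number of times keeps N in B before reading z, and xyⁱz ∈ L(N) for every i ≥ 0.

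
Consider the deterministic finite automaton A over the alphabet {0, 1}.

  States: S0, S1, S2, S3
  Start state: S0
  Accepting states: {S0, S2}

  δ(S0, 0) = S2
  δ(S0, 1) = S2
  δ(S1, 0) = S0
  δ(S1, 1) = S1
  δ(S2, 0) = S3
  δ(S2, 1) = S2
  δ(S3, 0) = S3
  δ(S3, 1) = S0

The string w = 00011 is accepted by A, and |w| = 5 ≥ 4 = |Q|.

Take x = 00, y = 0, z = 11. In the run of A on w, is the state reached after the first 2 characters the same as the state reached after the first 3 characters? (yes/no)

State sequence: S0 -0-> S2 -0-> S3 -0-> S3

After x (step 2): S3. After xy (step 3): S3.
They match, so y = 0 drives A around a cycle from S3 back to itself; pumping y any number of times keeps A in S3 before reading z, and xyⁱz ∈ L(A) for every i ≥ 0.

yes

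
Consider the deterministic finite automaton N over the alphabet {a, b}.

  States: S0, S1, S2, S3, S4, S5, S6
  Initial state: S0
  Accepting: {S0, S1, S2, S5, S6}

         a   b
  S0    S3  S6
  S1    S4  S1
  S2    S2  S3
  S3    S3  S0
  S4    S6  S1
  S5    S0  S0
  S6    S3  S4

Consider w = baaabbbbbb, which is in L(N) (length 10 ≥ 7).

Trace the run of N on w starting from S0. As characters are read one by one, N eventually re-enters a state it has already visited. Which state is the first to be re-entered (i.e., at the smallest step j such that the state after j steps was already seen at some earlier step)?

State sequence: S0 -b-> S6 -a-> S3 -a-> S3 -a-> S3 -b-> S0 -b-> S6 -b-> S4 -b-> S1 -b-> S1 -b-> S1
First repeat at step 3: S3 was already visited.

The earliest repeat is at step j = 3: N is in S3, which it already visited at step i = 2.
The DFA has 7 states, so the proof of the pumping lemma guarantees a repeated state among the first 7+1 visited; the segment between the two visits is the pumpable y.

S3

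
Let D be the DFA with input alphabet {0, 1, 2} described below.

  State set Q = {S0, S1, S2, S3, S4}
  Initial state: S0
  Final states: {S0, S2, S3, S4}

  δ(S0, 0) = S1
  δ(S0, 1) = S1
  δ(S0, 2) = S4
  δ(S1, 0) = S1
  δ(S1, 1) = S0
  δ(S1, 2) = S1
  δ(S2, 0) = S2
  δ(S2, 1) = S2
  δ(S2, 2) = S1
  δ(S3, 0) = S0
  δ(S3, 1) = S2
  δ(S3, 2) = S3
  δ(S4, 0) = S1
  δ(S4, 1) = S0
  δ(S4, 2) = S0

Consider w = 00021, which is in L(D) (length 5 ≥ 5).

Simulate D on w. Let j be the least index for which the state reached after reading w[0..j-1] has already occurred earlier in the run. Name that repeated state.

State sequence: S0 -0-> S1 -0-> S1 -0-> S1 -2-> S1 -1-> S0
First repeat at step 2: S1 was already visited.

The earliest repeat is at step j = 2: D is in S1, which it already visited at step i = 1.
The DFA has 5 states, so the proof of the pumping lemma guarantees a repeated state among the first 5+1 visited; the segment between the two visits is the pumpable y.

S1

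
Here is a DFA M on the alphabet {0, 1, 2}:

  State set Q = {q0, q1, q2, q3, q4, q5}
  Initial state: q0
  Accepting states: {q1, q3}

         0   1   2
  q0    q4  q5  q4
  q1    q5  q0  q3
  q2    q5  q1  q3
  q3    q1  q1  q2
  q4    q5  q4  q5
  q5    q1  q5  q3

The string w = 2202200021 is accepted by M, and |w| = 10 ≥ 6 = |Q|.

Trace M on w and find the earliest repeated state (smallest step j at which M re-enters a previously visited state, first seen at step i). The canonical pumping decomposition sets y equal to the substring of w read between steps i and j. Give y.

Run of M on w = 2 2 0 2 2 0 0 0 2 1:
  step 0: q0  (start)
  step 1: q4  (read 2: q0→q4)
  step 2: q5  (read 2: q4→q5)
  step 3: q1  (read 0: q5→q1)
  step 4: q3  (read 2: q1→q3)
  step 5: q2  (read 2: q3→q2)
  step 6: q5  (read 0: q2→q5)   ← first repeat (q5 seen earlier)
  step 7: q1  (read 0: q5→q1)
  step 8: q5  (read 0: q1→q5)
  step 9: q3  (read 2: q5→q3)
  step 10: q1  (read 1: q3→q1)

So i = 2, j = 6, giving x = w[0:2] = 22, y = w[2:6] = 0220, z = w[6:10] = 0021.
Check: |xy| = 6 ≤ 6 and |y| = 4 ≥ 1. Reading y takes M from q5 back to q5, so every xyⁱz is accepted.
The DFA has 6 states, so the proof of the pumping lemma guarantees a repeated state among the first 6+1 visited; the segment between the two visits is the pumpable y.

0220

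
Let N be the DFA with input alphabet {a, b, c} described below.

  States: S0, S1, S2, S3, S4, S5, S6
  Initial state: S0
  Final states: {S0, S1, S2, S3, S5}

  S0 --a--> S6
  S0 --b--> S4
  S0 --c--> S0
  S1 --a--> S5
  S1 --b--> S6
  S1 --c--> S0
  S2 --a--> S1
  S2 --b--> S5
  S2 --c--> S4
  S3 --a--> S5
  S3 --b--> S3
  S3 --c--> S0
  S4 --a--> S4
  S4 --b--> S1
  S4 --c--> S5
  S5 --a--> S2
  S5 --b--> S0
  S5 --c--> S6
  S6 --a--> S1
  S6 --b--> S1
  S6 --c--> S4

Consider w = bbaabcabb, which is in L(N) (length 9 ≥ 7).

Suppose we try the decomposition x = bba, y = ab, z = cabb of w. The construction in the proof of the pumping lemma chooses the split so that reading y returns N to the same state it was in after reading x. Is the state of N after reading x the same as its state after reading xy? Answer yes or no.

yes

State sequence: S0 -b-> S4 -b-> S1 -a-> S5 -a-> S2 -b-> S5

After x (step 3): S5. After xy (step 5): S5.
They match, so y = ab drives N around a cycle from S5 back to itself; pumping y any number of times keeps N in S5 before reading z, and xyⁱz ∈ L(N) for every i ≥ 0.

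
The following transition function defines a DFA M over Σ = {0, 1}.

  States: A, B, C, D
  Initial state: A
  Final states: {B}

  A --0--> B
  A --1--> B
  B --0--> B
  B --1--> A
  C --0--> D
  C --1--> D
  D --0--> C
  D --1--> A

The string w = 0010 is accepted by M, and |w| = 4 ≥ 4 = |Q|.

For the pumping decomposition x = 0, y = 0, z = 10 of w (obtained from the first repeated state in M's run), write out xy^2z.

xy^2z = 0·0·0·10 = 00010.
Reading y = 0 takes M from B back to B, so after x·y·y the machine is still in B, and z then leads to the accepting state B. Hence 00010 ∈ L(M).

00010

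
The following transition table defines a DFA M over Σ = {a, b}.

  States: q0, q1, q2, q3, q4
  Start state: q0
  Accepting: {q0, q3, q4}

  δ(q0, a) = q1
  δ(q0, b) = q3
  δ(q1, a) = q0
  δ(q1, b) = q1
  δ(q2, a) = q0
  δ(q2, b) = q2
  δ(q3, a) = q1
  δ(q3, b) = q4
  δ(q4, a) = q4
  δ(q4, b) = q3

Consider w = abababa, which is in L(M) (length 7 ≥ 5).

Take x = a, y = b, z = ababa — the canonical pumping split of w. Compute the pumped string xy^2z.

abbababa

xy^2z = a·b·b·ababa = abbababa.
Reading y = b takes M from q1 back to q1, so after x·y·y the machine is still in q1, and z then leads to the accepting state q0. Hence abbababa ∈ L(M).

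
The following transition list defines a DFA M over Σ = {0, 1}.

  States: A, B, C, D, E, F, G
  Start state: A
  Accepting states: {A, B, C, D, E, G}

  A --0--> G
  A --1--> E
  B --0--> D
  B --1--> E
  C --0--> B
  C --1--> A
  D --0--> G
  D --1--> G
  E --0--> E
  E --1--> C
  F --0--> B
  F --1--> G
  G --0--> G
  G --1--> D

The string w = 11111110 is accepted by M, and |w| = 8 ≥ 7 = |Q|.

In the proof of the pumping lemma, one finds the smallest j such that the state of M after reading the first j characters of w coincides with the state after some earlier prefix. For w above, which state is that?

Run of M on w = 1 1 1 1 1 1 1 0:
  step 0: A  (start)
  step 1: E  (read 1: A→E)
  step 2: C  (read 1: E→C)
  step 3: A  (read 1: C→A)   ← first repeat (A seen earlier)
  step 4: E  (read 1: A→E)
  step 5: C  (read 1: E→C)
  step 6: A  (read 1: C→A)
  step 7: E  (read 1: A→E)
  step 8: E  (read 0: E→E)

The earliest repeat is at step j = 3: M is in A, which it already visited at step i = 0.
Since M has 7 states, any run of length ≥ 7 visits 7+1 states, so by pigeonhole some state repeats within the first 7 steps — that repeat gives the pumpable loop.

A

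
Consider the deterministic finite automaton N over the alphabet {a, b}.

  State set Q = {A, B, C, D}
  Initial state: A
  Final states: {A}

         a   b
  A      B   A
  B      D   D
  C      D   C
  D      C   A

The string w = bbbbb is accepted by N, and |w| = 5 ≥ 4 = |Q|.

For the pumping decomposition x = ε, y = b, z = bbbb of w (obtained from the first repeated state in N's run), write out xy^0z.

xy⁰z = xz = ε·bbbb = bbbb.
Reading y = b takes N from A back to A, so after x the machine is still in A, and z then leads to the accepting state A. Hence bbbb ∈ L(N).

bbbb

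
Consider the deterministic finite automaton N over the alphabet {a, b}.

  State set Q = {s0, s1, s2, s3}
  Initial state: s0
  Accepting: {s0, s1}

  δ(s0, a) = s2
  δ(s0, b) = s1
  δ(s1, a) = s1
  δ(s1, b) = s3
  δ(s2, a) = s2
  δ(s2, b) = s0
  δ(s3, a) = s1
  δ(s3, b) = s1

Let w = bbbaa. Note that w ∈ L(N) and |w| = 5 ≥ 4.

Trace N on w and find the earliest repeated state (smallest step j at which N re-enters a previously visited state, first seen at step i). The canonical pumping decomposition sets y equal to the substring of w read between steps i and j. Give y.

bb

State sequence: s0 -b-> s1 -b-> s3 -b-> s1 -a-> s1 -a-> s1
First repeat at step 3: s1 was already visited.

So i = 1, j = 3, giving x = w[0:1] = b, y = w[1:3] = bb, z = w[3:5] = aa.
Check: |xy| = 3 ≤ 4 and |y| = 2 ≥ 1. Reading y takes N from s1 back to s1, so every xyⁱz is accepted.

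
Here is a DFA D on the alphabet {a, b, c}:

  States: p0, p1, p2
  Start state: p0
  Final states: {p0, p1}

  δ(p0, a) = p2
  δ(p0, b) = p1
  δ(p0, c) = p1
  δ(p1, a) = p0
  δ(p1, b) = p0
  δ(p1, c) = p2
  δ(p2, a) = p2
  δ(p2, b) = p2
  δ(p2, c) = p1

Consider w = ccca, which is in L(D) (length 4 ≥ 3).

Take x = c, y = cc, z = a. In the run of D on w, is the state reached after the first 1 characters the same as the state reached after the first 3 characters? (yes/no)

Run of D on the first 3 characters of w = c c c:
  step 0: p0  (start)
  step 1: p1  (read c: p0→p1)
  step 2: p2  (read c: p1→p2)
  step 3: p1  (read c: p2→p1)

After x (step 1): p1. After xy (step 3): p1.
They match, so y = cc drives D around a cycle from p1 back to itself; pumping y any number of times keeps D in p1 before reading z, and xyⁱz ∈ L(D) for every i ≥ 0.

yes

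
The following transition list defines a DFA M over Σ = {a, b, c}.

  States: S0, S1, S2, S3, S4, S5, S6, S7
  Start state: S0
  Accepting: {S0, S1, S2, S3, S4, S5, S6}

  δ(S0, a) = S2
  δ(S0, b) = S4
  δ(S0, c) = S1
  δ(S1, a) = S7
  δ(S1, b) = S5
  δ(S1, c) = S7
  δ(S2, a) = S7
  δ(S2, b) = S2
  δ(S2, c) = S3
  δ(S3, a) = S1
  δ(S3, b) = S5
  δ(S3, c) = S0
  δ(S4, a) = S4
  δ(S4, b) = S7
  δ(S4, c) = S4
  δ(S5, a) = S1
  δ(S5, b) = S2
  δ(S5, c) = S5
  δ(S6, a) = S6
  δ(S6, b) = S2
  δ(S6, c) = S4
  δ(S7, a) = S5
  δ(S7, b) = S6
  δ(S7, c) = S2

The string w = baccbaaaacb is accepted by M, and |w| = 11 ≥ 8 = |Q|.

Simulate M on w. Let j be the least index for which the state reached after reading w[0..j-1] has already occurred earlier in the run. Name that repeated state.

Run of M on w = b a c c b a a a a c b:
  step 0: S0  (start)
  step 1: S4  (read b: S0→S4)
  step 2: S4  (read a: S4→S4)   ← first repeat (S4 seen earlier)
  step 3: S4  (read c: S4→S4)
  step 4: S4  (read c: S4→S4)
  step 5: S7  (read b: S4→S7)
  step 6: S5  (read a: S7→S5)
  step 7: S1  (read a: S5→S1)
  step 8: S7  (read a: S1→S7)
  step 9: S5  (read a: S7→S5)
  step 10: S5  (read c: S5→S5)
  step 11: S2  (read b: S5→S2)

The earliest repeat is at step j = 2: M is in S4, which it already visited at step i = 1.
With |Q| = 8, pigeonhole forces a state repeat no later than step 8; the substring read between the first and second visits to that state can be pumped.

S4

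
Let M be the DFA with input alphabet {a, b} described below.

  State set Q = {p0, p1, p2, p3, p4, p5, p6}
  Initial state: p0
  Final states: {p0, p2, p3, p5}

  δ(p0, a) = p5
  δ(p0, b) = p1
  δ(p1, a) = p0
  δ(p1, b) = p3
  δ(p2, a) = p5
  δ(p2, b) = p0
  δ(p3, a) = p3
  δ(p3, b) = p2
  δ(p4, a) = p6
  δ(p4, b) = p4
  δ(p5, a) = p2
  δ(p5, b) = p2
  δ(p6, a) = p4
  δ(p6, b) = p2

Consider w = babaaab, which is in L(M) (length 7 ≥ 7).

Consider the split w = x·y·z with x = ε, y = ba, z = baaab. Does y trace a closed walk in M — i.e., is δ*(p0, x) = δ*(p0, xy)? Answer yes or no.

yes

Run of M on the first 2 characters of w = b a:
  step 0: p0  (start)
  step 1: p1  (read b: p0→p1)
  step 2: p0  (read a: p1→p0)

After x (step 0): p0. After xy (step 2): p0.
They match, so y = ba drives M around a cycle from p0 back to itself; pumping y any number of times keeps M in p0 before reading z, and xyⁱz ∈ L(M) for every i ≥ 0.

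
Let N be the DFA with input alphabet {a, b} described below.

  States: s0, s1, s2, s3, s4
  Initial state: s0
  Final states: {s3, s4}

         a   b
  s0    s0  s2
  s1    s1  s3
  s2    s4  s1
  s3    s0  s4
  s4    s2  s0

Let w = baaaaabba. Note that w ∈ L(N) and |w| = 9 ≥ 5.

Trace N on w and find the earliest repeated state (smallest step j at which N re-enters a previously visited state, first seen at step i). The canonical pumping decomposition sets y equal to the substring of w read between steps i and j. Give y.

Run of N on w = b a a a a a b b a:
  step 0: s0  (start)
  step 1: s2  (read b: s0→s2)
  step 2: s4  (read a: s2→s4)
  step 3: s2  (read a: s4→s2)   ← first repeat (s2 seen earlier)
  step 4: s4  (read a: s2→s4)
  step 5: s2  (read a: s4→s2)
  step 6: s4  (read a: s2→s4)
  step 7: s0  (read b: s4→s0)
  step 8: s2  (read b: s0→s2)
  step 9: s4  (read a: s2→s4)

So i = 1, j = 3, giving x = w[0:1] = b, y = w[1:3] = aa, z = w[3:9] = aaabba.
Check: |xy| = 3 ≤ 5 and |y| = 2 ≥ 1. Reading y takes N from s2 back to s2, so every xyⁱz is accepted.
The DFA has 5 states, so the proof of the pumping lemma guarantees a repeated state among the first 5+1 visited; the segment between the two visits is the pumpable y.

aa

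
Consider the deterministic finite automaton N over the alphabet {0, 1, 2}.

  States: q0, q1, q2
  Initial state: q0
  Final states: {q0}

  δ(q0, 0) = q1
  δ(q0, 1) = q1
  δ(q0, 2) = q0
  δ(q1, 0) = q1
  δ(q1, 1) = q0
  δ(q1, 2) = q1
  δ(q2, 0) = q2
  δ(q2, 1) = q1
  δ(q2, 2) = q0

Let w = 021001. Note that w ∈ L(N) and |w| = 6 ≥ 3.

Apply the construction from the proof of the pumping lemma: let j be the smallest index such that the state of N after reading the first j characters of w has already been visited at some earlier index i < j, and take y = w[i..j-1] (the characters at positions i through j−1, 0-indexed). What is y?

2

State sequence: q0 -0-> q1 -2-> q1 -1-> q0 -0-> q1 -0-> q1 -1-> q0
First repeat at step 2: q1 was already visited.

So i = 1, j = 2, giving x = w[0:1] = 0, y = w[1:2] = 2, z = w[2:6] = 1001.
Check: |xy| = 2 ≤ 3 and |y| = 1 ≥ 1. Reading y takes N from q1 back to q1, so every xyⁱz is accepted.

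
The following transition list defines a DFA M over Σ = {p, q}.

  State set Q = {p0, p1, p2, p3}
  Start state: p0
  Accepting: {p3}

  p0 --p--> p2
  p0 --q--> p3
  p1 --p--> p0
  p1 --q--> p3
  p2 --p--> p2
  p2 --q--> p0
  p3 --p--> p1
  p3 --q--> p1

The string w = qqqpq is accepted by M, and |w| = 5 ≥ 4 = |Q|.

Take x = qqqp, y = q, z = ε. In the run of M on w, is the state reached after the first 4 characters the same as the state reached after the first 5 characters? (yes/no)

Run of M on the first 5 characters of w = q q q p q:
  step 0: p0  (start)
  step 1: p3  (read q: p0→p3)
  step 2: p1  (read q: p3→p1)
  step 3: p3  (read q: p1→p3)
  step 4: p1  (read p: p3→p1)
  step 5: p3  (read q: p1→p3)

After x (step 4): p1. After xy (step 5): p3.
They differ (p1 ≠ p3), so y is not a cycle from the state after x; this split is not the one the pumping-lemma construction produces, and pumping y need not keep the string in L(M).

no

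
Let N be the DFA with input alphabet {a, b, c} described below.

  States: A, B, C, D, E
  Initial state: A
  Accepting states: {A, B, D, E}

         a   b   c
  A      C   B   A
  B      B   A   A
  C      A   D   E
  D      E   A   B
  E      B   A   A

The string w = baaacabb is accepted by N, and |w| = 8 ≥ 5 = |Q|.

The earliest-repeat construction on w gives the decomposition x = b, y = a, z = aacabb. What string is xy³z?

baaaaacabb

xy^3z = b·a·a·a·aacabb = baaaaacabb.
Reading y = a takes N from B back to B, so after x·y·y·y the machine is still in B, and z then leads to the accepting state A. Hence baaaaacabb ∈ L(N).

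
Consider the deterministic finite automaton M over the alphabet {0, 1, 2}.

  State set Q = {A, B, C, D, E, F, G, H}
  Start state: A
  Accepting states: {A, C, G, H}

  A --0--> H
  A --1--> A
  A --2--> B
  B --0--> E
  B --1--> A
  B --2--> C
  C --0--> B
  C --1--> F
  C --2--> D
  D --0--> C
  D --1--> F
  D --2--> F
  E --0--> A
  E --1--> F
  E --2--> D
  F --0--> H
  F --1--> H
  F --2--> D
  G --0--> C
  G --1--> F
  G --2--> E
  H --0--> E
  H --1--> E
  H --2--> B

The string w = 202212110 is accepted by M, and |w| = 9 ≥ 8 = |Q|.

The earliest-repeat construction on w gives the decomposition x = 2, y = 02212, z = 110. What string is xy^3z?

xy^3z = 2·02212·02212·02212·110 = 2022120221202212110.
Reading y = 02212 takes M from B back to B, so after x·y·y·y the machine is still in B, and z then leads to the accepting state H. Hence 2022120221202212110 ∈ L(M).

2022120221202212110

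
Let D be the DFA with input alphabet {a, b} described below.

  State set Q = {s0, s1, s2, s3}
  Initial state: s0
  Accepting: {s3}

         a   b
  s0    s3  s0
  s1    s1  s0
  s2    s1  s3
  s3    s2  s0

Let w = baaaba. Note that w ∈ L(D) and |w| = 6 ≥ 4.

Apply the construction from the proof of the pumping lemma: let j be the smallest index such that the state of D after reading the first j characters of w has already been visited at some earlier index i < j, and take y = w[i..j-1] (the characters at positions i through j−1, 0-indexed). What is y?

State sequence: s0 -b-> s0 -a-> s3 -a-> s2 -a-> s1 -b-> s0 -a-> s3
First repeat at step 1: s0 was already visited.

So i = 0, j = 1, giving x = w[0:0] = ε, y = w[0:1] = b, z = w[1:6] = aaaba.
Check: |xy| = 1 ≤ 4 and |y| = 1 ≥ 1. Reading y takes D from s0 back to s0, so every xyⁱz is accepted.

b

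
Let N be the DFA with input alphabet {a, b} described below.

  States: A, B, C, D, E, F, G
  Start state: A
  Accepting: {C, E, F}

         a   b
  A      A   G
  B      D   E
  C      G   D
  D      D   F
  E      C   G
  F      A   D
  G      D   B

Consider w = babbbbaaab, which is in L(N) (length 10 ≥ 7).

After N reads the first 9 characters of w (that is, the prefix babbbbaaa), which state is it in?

Run of N on the first 9 characters of w = b a b b b b a a a:
  step 0: A  (start)
  step 1: G  (read b: A→G)
  step 2: D  (read a: G→D)
  step 3: F  (read b: D→F)
  step 4: D  (read b: F→D)
  step 5: F  (read b: D→F)
  step 6: D  (read b: F→D)
  step 7: D  (read a: D→D)
  step 8: D  (read a: D→D)
  step 9: D  (read a: D→D)

After reading 9 characters, N is in state D.

D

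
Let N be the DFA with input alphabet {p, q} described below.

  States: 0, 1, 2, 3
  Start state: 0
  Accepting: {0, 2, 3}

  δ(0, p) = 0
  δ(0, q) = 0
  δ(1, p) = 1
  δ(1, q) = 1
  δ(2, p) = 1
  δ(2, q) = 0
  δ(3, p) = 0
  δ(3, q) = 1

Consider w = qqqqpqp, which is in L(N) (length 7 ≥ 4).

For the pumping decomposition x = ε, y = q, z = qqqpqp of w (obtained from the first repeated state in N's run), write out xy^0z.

xy⁰z = xz = ε·qqqpqp = qqqpqp.
Reading y = q takes N from 0 back to 0, so after x the machine is still in 0, and z then leads to the accepting state 0. Hence qqqpqp ∈ L(N).

qqqpqp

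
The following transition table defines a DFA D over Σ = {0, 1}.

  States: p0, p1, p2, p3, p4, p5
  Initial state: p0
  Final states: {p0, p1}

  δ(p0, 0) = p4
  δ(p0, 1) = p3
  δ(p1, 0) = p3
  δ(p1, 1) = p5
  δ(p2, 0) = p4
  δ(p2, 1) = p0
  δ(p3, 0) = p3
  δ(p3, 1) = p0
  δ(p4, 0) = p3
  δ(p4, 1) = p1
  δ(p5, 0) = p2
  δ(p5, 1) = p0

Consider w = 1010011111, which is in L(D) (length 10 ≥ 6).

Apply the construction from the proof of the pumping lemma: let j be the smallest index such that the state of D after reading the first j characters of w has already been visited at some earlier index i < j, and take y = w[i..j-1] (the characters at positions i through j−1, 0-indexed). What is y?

State sequence: p0 -1-> p3 -0-> p3 -1-> p0 -0-> p4 -0-> p3 -1-> p0 -1-> p3 -1-> p0 -1-> p3 -1-> p0
First repeat at step 2: p3 was already visited.

So i = 1, j = 2, giving x = w[0:1] = 1, y = w[1:2] = 0, z = w[2:10] = 10011111.
Check: |xy| = 2 ≤ 6 and |y| = 1 ≥ 1. Reading y takes D from p3 back to p3, so every xyⁱz is accepted.
The DFA has 6 states, so the proof of the pumping lemma guarantees a repeated state among the first 6+1 visited; the segment between the two visits is the pumpable y.

0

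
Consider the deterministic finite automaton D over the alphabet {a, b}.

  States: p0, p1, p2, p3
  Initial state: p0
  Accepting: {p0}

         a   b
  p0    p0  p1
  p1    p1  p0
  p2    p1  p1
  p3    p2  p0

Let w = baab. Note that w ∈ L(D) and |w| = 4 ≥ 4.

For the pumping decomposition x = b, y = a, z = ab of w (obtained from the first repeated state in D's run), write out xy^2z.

xy^2z = b·a·a·ab = baaab.
Reading y = a takes D from p1 back to p1, so after x·y·y the machine is still in p1, and z then leads to the accepting state p0. Hence baaab ∈ L(D).

baaab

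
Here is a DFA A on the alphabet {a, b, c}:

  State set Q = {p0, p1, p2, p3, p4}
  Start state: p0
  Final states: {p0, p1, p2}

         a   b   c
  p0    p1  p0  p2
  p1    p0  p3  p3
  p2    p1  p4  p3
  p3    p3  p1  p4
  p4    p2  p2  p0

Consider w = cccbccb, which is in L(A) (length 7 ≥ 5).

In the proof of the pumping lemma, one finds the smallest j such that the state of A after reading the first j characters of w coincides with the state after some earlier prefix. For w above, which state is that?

p2

Run of A on w = c c c b c c b:
  step 0: p0  (start)
  step 1: p2  (read c: p0→p2)
  step 2: p3  (read c: p2→p3)
  step 3: p4  (read c: p3→p4)
  step 4: p2  (read b: p4→p2)   ← first repeat (p2 seen earlier)
  step 5: p3  (read c: p2→p3)
  step 6: p4  (read c: p3→p4)
  step 7: p2  (read b: p4→p2)

The earliest repeat is at step j = 4: A is in p2, which it already visited at step i = 1.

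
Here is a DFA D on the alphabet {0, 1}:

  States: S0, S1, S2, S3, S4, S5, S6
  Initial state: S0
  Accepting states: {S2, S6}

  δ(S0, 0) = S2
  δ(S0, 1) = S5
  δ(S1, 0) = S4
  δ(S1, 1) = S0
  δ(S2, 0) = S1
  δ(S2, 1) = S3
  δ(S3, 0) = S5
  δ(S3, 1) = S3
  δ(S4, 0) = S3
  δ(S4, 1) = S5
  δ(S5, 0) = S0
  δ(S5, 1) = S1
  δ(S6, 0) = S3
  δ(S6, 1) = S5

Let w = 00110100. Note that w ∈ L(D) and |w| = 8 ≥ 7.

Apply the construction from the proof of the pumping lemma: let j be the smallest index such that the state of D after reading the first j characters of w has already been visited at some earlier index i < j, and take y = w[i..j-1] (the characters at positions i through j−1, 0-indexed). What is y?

001

Run of D on w = 0 0 1 1 0 1 0 0:
  step 0: S0  (start)
  step 1: S2  (read 0: S0→S2)
  step 2: S1  (read 0: S2→S1)
  step 3: S0  (read 1: S1→S0)   ← first repeat (S0 seen earlier)
  step 4: S5  (read 1: S0→S5)
  step 5: S0  (read 0: S5→S0)
  step 6: S5  (read 1: S0→S5)
  step 7: S0  (read 0: S5→S0)
  step 8: S2  (read 0: S0→S2)

So i = 0, j = 3, giving x = w[0:0] = ε, y = w[0:3] = 001, z = w[3:8] = 10100.
Check: |xy| = 3 ≤ 7 and |y| = 3 ≥ 1. Reading y takes D from S0 back to S0, so every xyⁱz is accepted.
The DFA has 7 states, so the proof of the pumping lemma guarantees a repeated state among the first 7+1 visited; the segment between the two visits is the pumpable y.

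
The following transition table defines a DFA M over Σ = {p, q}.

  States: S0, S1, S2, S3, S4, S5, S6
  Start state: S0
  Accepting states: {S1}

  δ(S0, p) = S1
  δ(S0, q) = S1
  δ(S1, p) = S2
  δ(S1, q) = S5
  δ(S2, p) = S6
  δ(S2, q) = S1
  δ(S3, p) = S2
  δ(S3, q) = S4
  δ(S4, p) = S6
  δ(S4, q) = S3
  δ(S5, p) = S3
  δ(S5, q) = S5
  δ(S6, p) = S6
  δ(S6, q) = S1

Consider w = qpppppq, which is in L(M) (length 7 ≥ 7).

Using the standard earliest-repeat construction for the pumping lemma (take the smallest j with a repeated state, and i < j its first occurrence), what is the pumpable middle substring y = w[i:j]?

p

State sequence: S0 -q-> S1 -p-> S2 -p-> S6 -p-> S6 -p-> S6 -p-> S6 -q-> S1
First repeat at step 4: S6 was already visited.

So i = 3, j = 4, giving x = w[0:3] = qpp, y = w[3:4] = p, z = w[4:7] = ppq.
Check: |xy| = 4 ≤ 7 and |y| = 1 ≥ 1. Reading y takes M from S6 back to S6, so every xyⁱz is accepted.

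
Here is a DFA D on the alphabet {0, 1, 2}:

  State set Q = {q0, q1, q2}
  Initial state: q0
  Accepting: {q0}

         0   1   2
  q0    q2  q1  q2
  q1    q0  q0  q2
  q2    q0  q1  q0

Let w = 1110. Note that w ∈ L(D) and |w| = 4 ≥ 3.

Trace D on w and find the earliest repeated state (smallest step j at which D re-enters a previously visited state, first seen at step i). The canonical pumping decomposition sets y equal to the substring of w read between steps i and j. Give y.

State sequence: q0 -1-> q1 -1-> q0 -1-> q1 -0-> q0
First repeat at step 2: q0 was already visited.

So i = 0, j = 2, giving x = w[0:0] = ε, y = w[0:2] = 11, z = w[2:4] = 10.
Check: |xy| = 2 ≤ 3 and |y| = 2 ≥ 1. Reading y takes D from q0 back to q0, so every xyⁱz is accepted.

11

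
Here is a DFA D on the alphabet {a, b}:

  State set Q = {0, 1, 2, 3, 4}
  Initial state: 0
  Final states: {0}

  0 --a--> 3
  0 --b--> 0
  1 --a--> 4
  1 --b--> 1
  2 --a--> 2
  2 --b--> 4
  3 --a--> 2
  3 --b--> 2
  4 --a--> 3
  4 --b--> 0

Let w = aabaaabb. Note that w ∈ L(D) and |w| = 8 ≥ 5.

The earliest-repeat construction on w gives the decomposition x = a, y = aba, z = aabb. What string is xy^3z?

aabaabaabaaabb

xy^3z = a·aba·aba·aba·aabb = aabaabaabaaabb.
Reading y = aba takes D from 3 back to 3, so after x·y·y·y the machine is still in 3, and z then leads to the accepting state 0. Hence aabaabaabaaabb ∈ L(D).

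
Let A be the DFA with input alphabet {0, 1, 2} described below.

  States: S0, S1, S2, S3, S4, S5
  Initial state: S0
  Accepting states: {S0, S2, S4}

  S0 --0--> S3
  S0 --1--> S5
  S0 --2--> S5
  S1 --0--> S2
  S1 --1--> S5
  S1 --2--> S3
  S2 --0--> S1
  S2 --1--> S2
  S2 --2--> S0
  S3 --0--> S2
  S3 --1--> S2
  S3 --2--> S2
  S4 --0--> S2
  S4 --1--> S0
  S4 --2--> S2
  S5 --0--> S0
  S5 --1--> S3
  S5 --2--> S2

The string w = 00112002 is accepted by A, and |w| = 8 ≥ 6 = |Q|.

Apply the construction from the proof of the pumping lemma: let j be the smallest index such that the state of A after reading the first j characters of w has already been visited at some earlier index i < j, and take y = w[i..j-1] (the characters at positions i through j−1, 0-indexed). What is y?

Run of A on w = 0 0 1 1 2 0 0 2:
  step 0: S0  (start)
  step 1: S3  (read 0: S0→S3)
  step 2: S2  (read 0: S3→S2)
  step 3: S2  (read 1: S2→S2)   ← first repeat (S2 seen earlier)
  step 4: S2  (read 1: S2→S2)
  step 5: S0  (read 2: S2→S0)
  step 6: S3  (read 0: S0→S3)
  step 7: S2  (read 0: S3→S2)
  step 8: S0  (read 2: S2→S0)

So i = 2, j = 3, giving x = w[0:2] = 00, y = w[2:3] = 1, z = w[3:8] = 12002.
Check: |xy| = 3 ≤ 6 and |y| = 1 ≥ 1. Reading y takes A from S2 back to S2, so every xyⁱz is accepted.
The DFA has 6 states, so the proof of the pumping lemma guarantees a repeated state among the first 6+1 visited; the segment between the two visits is the pumpable y.

1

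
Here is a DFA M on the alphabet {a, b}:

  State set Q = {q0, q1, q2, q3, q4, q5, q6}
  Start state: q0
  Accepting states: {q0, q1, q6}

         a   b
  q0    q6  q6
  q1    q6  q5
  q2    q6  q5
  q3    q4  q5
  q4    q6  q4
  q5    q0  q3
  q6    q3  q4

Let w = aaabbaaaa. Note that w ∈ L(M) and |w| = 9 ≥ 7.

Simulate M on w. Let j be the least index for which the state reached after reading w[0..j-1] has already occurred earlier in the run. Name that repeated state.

State sequence: q0 -a-> q6 -a-> q3 -a-> q4 -b-> q4 -b-> q4 -a-> q6 -a-> q3 -a-> q4 -a-> q6
First repeat at step 4: q4 was already visited.

The earliest repeat is at step j = 4: M is in q4, which it already visited at step i = 3.
The DFA has 7 states, so the proof of the pumping lemma guarantees a repeated state among the first 7+1 visited; the segment between the two visits is the pumpable y.

q4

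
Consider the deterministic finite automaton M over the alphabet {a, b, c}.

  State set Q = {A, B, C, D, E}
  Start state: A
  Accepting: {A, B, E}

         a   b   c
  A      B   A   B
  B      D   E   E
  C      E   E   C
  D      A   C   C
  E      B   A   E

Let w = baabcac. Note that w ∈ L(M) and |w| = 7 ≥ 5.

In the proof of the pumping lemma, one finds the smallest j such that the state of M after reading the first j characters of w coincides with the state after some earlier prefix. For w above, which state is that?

A

State sequence: A -b-> A -a-> B -a-> D -b-> C -c-> C -a-> E -c-> E
First repeat at step 1: A was already visited.

The earliest repeat is at step j = 1: M is in A, which it already visited at step i = 0.
The DFA has 5 states, so the proof of the pumping lemma guarantees a repeated state among the first 5+1 visited; the segment between the two visits is the pumpable y.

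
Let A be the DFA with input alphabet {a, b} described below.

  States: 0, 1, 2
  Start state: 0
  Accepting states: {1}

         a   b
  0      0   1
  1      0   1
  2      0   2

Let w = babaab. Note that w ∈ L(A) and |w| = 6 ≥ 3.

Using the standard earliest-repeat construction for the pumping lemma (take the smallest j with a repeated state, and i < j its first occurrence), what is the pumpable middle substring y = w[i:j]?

Run of A on w = b a b a a b:
  step 0: 0  (start)
  step 1: 1  (read b: 0→1)
  step 2: 0  (read a: 1→0)   ← first repeat (0 seen earlier)
  step 3: 1  (read b: 0→1)
  step 4: 0  (read a: 1→0)
  step 5: 0  (read a: 0→0)
  step 6: 1  (read b: 0→1)

So i = 0, j = 2, giving x = w[0:0] = ε, y = w[0:2] = ba, z = w[2:6] = baab.
Check: |xy| = 2 ≤ 3 and |y| = 2 ≥ 1. Reading y takes A from 0 back to 0, so every xyⁱz is accepted.

ba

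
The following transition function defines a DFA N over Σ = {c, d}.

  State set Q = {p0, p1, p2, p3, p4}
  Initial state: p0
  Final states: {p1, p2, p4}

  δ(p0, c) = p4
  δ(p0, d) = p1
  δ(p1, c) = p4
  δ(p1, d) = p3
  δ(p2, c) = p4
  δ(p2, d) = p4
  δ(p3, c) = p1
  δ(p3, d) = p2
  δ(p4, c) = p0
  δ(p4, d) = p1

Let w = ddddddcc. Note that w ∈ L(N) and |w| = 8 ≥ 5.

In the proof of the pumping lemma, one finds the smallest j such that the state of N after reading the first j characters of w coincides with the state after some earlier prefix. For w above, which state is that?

p1

State sequence: p0 -d-> p1 -d-> p3 -d-> p2 -d-> p4 -d-> p1 -d-> p3 -c-> p1 -c-> p4
First repeat at step 5: p1 was already visited.

The earliest repeat is at step j = 5: N is in p1, which it already visited at step i = 1.
Pumping length from the standard proof: p = 5 (the number of states). The repeated state found above gives |xy| = j ≤ 5 and |y| = j − i ≥ 1.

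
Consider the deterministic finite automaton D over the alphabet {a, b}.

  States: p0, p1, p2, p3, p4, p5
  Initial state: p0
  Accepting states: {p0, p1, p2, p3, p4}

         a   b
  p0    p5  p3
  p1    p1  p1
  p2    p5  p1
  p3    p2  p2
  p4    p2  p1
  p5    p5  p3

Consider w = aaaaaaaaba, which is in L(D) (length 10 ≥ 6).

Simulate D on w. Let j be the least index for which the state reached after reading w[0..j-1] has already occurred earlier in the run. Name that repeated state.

State sequence: p0 -a-> p5 -a-> p5 -a-> p5 -a-> p5 -a-> p5 -a-> p5 -a-> p5 -a-> p5 -b-> p3 -a-> p2
First repeat at step 2: p5 was already visited.

The earliest repeat is at step j = 2: D is in p5, which it already visited at step i = 1.

p5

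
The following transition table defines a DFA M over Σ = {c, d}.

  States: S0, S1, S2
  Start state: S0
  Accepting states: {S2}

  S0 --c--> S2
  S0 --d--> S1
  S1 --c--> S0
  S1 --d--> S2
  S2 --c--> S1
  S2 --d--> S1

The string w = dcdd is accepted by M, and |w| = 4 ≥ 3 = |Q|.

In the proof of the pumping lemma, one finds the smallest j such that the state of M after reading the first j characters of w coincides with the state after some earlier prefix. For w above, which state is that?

State sequence: S0 -d-> S1 -c-> S0 -d-> S1 -d-> S2
First repeat at step 2: S0 was already visited.

The earliest repeat is at step j = 2: M is in S0, which it already visited at step i = 0.
With |Q| = 3, pigeonhole forces a state repeat no later than step 3; the substring read between the first and second visits to that state can be pumped.

S0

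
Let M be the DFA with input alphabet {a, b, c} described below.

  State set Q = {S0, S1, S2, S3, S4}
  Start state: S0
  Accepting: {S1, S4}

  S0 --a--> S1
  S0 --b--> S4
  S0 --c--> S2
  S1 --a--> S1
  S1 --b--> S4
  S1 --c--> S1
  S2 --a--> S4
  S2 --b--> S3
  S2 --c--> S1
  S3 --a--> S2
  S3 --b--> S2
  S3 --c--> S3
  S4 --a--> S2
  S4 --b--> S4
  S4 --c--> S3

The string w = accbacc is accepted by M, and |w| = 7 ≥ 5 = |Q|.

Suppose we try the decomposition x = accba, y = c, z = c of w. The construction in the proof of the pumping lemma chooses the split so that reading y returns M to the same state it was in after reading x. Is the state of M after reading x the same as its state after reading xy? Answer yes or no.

State sequence: S0 -a-> S1 -c-> S1 -c-> S1 -b-> S4 -a-> S2 -c-> S1

After x (step 5): S2. After xy (step 6): S1.
They differ (S2 ≠ S1), so y is not a cycle from the state after x; this split is not the one the pumping-lemma construction produces, and pumping y need not keep the string in L(M).

no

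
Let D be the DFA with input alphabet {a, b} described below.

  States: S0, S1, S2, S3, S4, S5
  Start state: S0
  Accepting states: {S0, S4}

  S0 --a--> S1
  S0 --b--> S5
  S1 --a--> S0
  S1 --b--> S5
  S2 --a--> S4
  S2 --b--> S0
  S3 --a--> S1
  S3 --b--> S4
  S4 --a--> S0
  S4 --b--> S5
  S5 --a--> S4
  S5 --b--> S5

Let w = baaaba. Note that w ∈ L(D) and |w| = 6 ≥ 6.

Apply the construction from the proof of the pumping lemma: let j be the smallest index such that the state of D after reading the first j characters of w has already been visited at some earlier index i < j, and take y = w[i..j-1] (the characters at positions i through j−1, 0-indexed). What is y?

baa

State sequence: S0 -b-> S5 -a-> S4 -a-> S0 -a-> S1 -b-> S5 -a-> S4
First repeat at step 3: S0 was already visited.

So i = 0, j = 3, giving x = w[0:0] = ε, y = w[0:3] = baa, z = w[3:6] = aba.
Check: |xy| = 3 ≤ 6 and |y| = 3 ≥ 1. Reading y takes D from S0 back to S0, so every xyⁱz is accepted.
The DFA has 6 states, so the proof of the pumping lemma guarantees a repeated state among the first 6+1 visited; the segment between the two visits is the pumpable y.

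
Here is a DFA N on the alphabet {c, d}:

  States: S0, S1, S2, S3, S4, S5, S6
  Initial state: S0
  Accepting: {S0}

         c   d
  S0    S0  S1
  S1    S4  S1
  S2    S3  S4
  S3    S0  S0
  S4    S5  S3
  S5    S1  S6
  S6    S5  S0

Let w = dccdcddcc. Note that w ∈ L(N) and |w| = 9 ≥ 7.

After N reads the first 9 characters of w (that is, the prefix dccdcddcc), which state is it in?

S0

Run of N on the first 9 characters of w = d c c d c d d c c:
  step 0: S0  (start)
  step 1: S1  (read d: S0→S1)
  step 2: S4  (read c: S1→S4)
  step 3: S5  (read c: S4→S5)
  step 4: S6  (read d: S5→S6)
  step 5: S5  (read c: S6→S5)
  step 6: S6  (read d: S5→S6)
  step 7: S0  (read d: S6→S0)
  step 8: S0  (read c: S0→S0)
  step 9: S0  (read c: S0→S0)

After reading 9 characters, N is in state S0.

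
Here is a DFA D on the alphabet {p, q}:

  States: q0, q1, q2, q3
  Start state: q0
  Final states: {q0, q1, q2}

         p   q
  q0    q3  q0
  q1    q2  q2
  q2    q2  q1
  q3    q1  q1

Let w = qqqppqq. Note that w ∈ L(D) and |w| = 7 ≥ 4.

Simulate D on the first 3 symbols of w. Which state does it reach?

q0

State sequence: q0 -q-> q0 -q-> q0 -q-> q0

After reading 3 characters, D is in state q0.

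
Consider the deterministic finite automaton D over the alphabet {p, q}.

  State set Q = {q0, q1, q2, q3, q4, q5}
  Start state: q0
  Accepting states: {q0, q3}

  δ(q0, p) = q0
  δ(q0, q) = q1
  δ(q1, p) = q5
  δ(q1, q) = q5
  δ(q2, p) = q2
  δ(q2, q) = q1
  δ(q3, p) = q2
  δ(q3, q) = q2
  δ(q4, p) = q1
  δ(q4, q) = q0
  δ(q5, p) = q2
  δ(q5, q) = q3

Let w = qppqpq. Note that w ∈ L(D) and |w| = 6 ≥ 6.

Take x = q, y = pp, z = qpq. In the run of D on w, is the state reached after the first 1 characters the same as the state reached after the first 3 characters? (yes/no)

Run of D on the first 3 characters of w = q p p:
  step 0: q0  (start)
  step 1: q1  (read q: q0→q1)
  step 2: q5  (read p: q1→q5)
  step 3: q2  (read p: q5→q2)

After x (step 1): q1. After xy (step 3): q2.
They differ (q1 ≠ q2), so y is not a cycle from the state after x; this split is not the one the pumping-lemma construction produces, and pumping y need not keep the string in L(D).

no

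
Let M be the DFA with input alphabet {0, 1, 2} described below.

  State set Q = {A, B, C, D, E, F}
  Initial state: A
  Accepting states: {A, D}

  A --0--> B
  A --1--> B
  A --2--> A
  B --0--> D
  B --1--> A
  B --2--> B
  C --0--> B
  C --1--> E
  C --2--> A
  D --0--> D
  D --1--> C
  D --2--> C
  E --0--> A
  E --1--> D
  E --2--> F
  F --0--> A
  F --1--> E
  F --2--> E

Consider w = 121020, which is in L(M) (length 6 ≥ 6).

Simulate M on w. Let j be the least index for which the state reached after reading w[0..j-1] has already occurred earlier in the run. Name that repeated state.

Run of M on w = 1 2 1 0 2 0:
  step 0: A  (start)
  step 1: B  (read 1: A→B)
  step 2: B  (read 2: B→B)   ← first repeat (B seen earlier)
  step 3: A  (read 1: B→A)
  step 4: B  (read 0: A→B)
  step 5: B  (read 2: B→B)
  step 6: D  (read 0: B→D)

The earliest repeat is at step j = 2: M is in B, which it already visited at step i = 1.

B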